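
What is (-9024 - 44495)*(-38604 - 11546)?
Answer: 2683977850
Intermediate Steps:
(-9024 - 44495)*(-38604 - 11546) = -53519*(-50150) = 2683977850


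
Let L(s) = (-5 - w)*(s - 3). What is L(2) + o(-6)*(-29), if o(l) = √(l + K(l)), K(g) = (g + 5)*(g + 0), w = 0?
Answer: 5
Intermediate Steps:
K(g) = g*(5 + g) (K(g) = (5 + g)*g = g*(5 + g))
L(s) = 15 - 5*s (L(s) = (-5 - 1*0)*(s - 3) = (-5 + 0)*(-3 + s) = -5*(-3 + s) = 15 - 5*s)
o(l) = √(l + l*(5 + l))
L(2) + o(-6)*(-29) = (15 - 5*2) + √(-6*(6 - 6))*(-29) = (15 - 10) + √(-6*0)*(-29) = 5 + √0*(-29) = 5 + 0*(-29) = 5 + 0 = 5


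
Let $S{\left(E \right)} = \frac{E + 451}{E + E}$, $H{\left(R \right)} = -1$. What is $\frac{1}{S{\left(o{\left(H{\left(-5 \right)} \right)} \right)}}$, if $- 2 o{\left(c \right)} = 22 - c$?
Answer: $- \frac{46}{879} \approx -0.052332$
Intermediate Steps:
$o{\left(c \right)} = -11 + \frac{c}{2}$ ($o{\left(c \right)} = - \frac{22 - c}{2} = -11 + \frac{c}{2}$)
$S{\left(E \right)} = \frac{451 + E}{2 E}$
$\frac{1}{S{\left(o{\left(H{\left(-5 \right)} \right)} \right)}} = \frac{1}{\frac{1}{2} \frac{1}{-11 + \frac{1}{2} \left(-1\right)} \left(451 + \left(-11 + \frac{1}{2} \left(-1\right)\right)\right)} = \frac{1}{\frac{1}{2} \frac{1}{-11 - \frac{1}{2}} \left(451 - \frac{23}{2}\right)} = \frac{1}{\frac{1}{2} \frac{1}{- \frac{23}{2}} \left(451 - \frac{23}{2}\right)} = \frac{1}{\frac{1}{2} \left(- \frac{2}{23}\right) \frac{879}{2}} = \frac{1}{- \frac{879}{46}} = - \frac{46}{879}$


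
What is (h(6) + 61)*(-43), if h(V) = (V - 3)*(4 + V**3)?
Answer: -31003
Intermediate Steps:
h(V) = (-3 + V)*(4 + V**3)
(h(6) + 61)*(-43) = ((-12 + 6**4 - 3*6**3 + 4*6) + 61)*(-43) = ((-12 + 1296 - 3*216 + 24) + 61)*(-43) = ((-12 + 1296 - 648 + 24) + 61)*(-43) = (660 + 61)*(-43) = 721*(-43) = -31003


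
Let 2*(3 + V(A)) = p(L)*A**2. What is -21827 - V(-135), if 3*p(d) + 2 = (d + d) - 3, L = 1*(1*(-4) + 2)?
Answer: 11027/2 ≈ 5513.5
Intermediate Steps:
L = -2 (L = 1*(-4 + 2) = 1*(-2) = -2)
p(d) = -5/3 + 2*d/3 (p(d) = -2/3 + ((d + d) - 3)/3 = -2/3 + (2*d - 3)/3 = -2/3 + (-3 + 2*d)/3 = -2/3 + (-1 + 2*d/3) = -5/3 + 2*d/3)
V(A) = -3 - 3*A**2/2 (V(A) = -3 + ((-5/3 + (2/3)*(-2))*A**2)/2 = -3 + ((-5/3 - 4/3)*A**2)/2 = -3 + (-3*A**2)/2 = -3 - 3*A**2/2)
-21827 - V(-135) = -21827 - (-3 - 3/2*(-135)**2) = -21827 - (-3 - 3/2*18225) = -21827 - (-3 - 54675/2) = -21827 - 1*(-54681/2) = -21827 + 54681/2 = 11027/2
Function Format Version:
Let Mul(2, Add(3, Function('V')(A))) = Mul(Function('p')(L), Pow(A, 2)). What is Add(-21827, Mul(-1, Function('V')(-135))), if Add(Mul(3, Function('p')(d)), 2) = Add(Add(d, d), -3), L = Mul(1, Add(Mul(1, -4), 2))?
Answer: Rational(11027, 2) ≈ 5513.5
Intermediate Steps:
L = -2 (L = Mul(1, Add(-4, 2)) = Mul(1, -2) = -2)
Function('p')(d) = Add(Rational(-5, 3), Mul(Rational(2, 3), d)) (Function('p')(d) = Add(Rational(-2, 3), Mul(Rational(1, 3), Add(Add(d, d), -3))) = Add(Rational(-2, 3), Mul(Rational(1, 3), Add(Mul(2, d), -3))) = Add(Rational(-2, 3), Mul(Rational(1, 3), Add(-3, Mul(2, d)))) = Add(Rational(-2, 3), Add(-1, Mul(Rational(2, 3), d))) = Add(Rational(-5, 3), Mul(Rational(2, 3), d)))
Function('V')(A) = Add(-3, Mul(Rational(-3, 2), Pow(A, 2))) (Function('V')(A) = Add(-3, Mul(Rational(1, 2), Mul(Add(Rational(-5, 3), Mul(Rational(2, 3), -2)), Pow(A, 2)))) = Add(-3, Mul(Rational(1, 2), Mul(Add(Rational(-5, 3), Rational(-4, 3)), Pow(A, 2)))) = Add(-3, Mul(Rational(1, 2), Mul(-3, Pow(A, 2)))) = Add(-3, Mul(Rational(-3, 2), Pow(A, 2))))
Add(-21827, Mul(-1, Function('V')(-135))) = Add(-21827, Mul(-1, Add(-3, Mul(Rational(-3, 2), Pow(-135, 2))))) = Add(-21827, Mul(-1, Add(-3, Mul(Rational(-3, 2), 18225)))) = Add(-21827, Mul(-1, Add(-3, Rational(-54675, 2)))) = Add(-21827, Mul(-1, Rational(-54681, 2))) = Add(-21827, Rational(54681, 2)) = Rational(11027, 2)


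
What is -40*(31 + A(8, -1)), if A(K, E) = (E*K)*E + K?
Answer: -1880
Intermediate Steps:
A(K, E) = K + K*E² (A(K, E) = K*E² + K = K + K*E²)
-40*(31 + A(8, -1)) = -40*(31 + 8*(1 + (-1)²)) = -40*(31 + 8*(1 + 1)) = -40*(31 + 8*2) = -40*(31 + 16) = -40*47 = -1880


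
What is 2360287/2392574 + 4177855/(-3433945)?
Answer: -378146301311/1643193504886 ≈ -0.23013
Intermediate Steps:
2360287/2392574 + 4177855/(-3433945) = 2360287*(1/2392574) + 4177855*(-1/3433945) = 2360287/2392574 - 835571/686789 = -378146301311/1643193504886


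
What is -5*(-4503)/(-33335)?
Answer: -4503/6667 ≈ -0.67542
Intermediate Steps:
-5*(-4503)/(-33335) = 22515*(-1/33335) = -4503/6667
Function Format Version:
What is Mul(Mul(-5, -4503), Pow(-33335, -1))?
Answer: Rational(-4503, 6667) ≈ -0.67542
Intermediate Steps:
Mul(Mul(-5, -4503), Pow(-33335, -1)) = Mul(22515, Rational(-1, 33335)) = Rational(-4503, 6667)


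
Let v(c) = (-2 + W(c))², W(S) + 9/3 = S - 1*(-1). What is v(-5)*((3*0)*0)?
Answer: 0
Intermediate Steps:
W(S) = -2 + S (W(S) = -3 + (S - 1*(-1)) = -3 + (S + 1) = -3 + (1 + S) = -2 + S)
v(c) = (-4 + c)² (v(c) = (-2 + (-2 + c))² = (-4 + c)²)
v(-5)*((3*0)*0) = (-4 - 5)²*((3*0)*0) = (-9)²*(0*0) = 81*0 = 0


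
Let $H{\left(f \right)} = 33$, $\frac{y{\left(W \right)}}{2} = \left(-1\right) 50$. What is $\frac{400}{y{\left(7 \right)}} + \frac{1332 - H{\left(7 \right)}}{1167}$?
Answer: $- \frac{1123}{389} \approx -2.8869$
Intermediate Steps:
$y{\left(W \right)} = -100$ ($y{\left(W \right)} = 2 \left(\left(-1\right) 50\right) = 2 \left(-50\right) = -100$)
$\frac{400}{y{\left(7 \right)}} + \frac{1332 - H{\left(7 \right)}}{1167} = \frac{400}{-100} + \frac{1332 - 33}{1167} = 400 \left(- \frac{1}{100}\right) + \left(1332 - 33\right) \frac{1}{1167} = -4 + 1299 \cdot \frac{1}{1167} = -4 + \frac{433}{389} = - \frac{1123}{389}$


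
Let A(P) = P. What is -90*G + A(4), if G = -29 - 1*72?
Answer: 9094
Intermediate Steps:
G = -101 (G = -29 - 72 = -101)
-90*G + A(4) = -90*(-101) + 4 = 9090 + 4 = 9094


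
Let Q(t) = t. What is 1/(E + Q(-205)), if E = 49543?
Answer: 1/49338 ≈ 2.0268e-5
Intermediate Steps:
1/(E + Q(-205)) = 1/(49543 - 205) = 1/49338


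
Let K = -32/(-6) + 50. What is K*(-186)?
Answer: -10292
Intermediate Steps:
K = 166/3 (K = -32*(-1/6) + 50 = 16/3 + 50 = 166/3 ≈ 55.333)
K*(-186) = (166/3)*(-186) = -10292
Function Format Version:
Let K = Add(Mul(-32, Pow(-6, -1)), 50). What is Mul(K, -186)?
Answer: -10292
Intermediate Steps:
K = Rational(166, 3) (K = Add(Mul(-32, Rational(-1, 6)), 50) = Add(Rational(16, 3), 50) = Rational(166, 3) ≈ 55.333)
Mul(K, -186) = Mul(Rational(166, 3), -186) = -10292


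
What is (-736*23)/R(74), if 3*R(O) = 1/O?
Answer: -3758016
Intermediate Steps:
R(O) = 1/(3*O)
(-736*23)/R(74) = (-736*23)/(((⅓)/74)) = -16928/((⅓)*(1/74)) = -16928/1/222 = -16928*222 = -3758016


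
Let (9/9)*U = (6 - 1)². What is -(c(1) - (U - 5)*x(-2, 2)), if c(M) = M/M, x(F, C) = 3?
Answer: 59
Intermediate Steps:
U = 25 (U = (6 - 1)² = 5² = 25)
c(M) = 1
-(c(1) - (U - 5)*x(-2, 2)) = -(1 - (25 - 5)*3) = -(1 - 20*3) = -(1 - 1*60) = -(1 - 60) = -1*(-59) = 59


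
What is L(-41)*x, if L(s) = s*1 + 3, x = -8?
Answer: 304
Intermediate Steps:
L(s) = 3 + s (L(s) = s + 3 = 3 + s)
L(-41)*x = (3 - 41)*(-8) = -38*(-8) = 304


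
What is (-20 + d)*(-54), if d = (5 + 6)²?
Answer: -5454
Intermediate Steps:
d = 121 (d = 11² = 121)
(-20 + d)*(-54) = (-20 + 121)*(-54) = 101*(-54) = -5454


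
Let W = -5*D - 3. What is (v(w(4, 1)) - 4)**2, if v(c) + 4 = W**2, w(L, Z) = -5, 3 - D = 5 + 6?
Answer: 1852321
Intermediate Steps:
D = -8 (D = 3 - (5 + 6) = 3 - 1*11 = 3 - 11 = -8)
W = 37 (W = -5*(-8) - 3 = 40 - 3 = 37)
v(c) = 1365 (v(c) = -4 + 37**2 = -4 + 1369 = 1365)
(v(w(4, 1)) - 4)**2 = (1365 - 4)**2 = 1361**2 = 1852321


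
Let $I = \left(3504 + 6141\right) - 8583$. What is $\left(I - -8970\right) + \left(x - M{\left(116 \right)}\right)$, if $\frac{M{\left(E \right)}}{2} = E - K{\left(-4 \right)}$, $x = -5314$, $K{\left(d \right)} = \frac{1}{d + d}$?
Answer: $\frac{17943}{4} \approx 4485.8$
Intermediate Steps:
$K{\left(d \right)} = \frac{1}{2 d}$
$M{\left(E \right)} = \frac{1}{4} + 2 E$ ($M{\left(E \right)} = 2 \left(E - \frac{1}{2 \left(-4\right)}\right) = 2 \left(E - \frac{1}{2} \left(- \frac{1}{4}\right)\right) = 2 \left(E - - \frac{1}{8}\right) = 2 \left(E + \frac{1}{8}\right) = 2 \left(\frac{1}{8} + E\right) = \frac{1}{4} + 2 E$)
$I = 1062$ ($I = 9645 - 8583 = 1062$)
$\left(I - -8970\right) + \left(x - M{\left(116 \right)}\right) = \left(1062 - -8970\right) - \left(\frac{21257}{4} + 232\right) = \left(1062 + 8970\right) - \frac{22185}{4} = 10032 - \frac{22185}{4} = \frac{17943}{4}$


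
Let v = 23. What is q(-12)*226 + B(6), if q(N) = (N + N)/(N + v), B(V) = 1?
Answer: -5413/11 ≈ -492.09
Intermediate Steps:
q(N) = 2*N/(23 + N) (q(N) = (N + N)/(N + 23) = (2*N)/(23 + N) = 2*N/(23 + N))
q(-12)*226 + B(6) = (2*(-12)/(23 - 12))*226 + 1 = (2*(-12)/11)*226 + 1 = (2*(-12)*(1/11))*226 + 1 = -24/11*226 + 1 = -5424/11 + 1 = -5413/11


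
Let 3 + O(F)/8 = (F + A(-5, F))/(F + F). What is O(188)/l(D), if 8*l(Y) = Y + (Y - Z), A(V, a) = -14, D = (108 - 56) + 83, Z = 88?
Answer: -3816/4277 ≈ -0.89221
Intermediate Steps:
D = 135 (D = 52 + 83 = 135)
l(Y) = -11 + Y/4 (l(Y) = (Y + (Y - 1*88))/8 = (Y + (Y - 88))/8 = (Y + (-88 + Y))/8 = (-88 + 2*Y)/8 = -11 + Y/4)
O(F) = -24 + 4*(-14 + F)/F (O(F) = -24 + 8*((F - 14)/(F + F)) = -24 + 8*((-14 + F)/((2*F))) = -24 + 8*((-14 + F)*(1/(2*F))) = -24 + 8*((-14 + F)/(2*F)) = -24 + 4*(-14 + F)/F)
O(188)/l(D) = (-20 - 56/188)/(-11 + (1/4)*135) = (-20 - 56*1/188)/(-11 + 135/4) = (-20 - 14/47)/(91/4) = -954/47*4/91 = -3816/4277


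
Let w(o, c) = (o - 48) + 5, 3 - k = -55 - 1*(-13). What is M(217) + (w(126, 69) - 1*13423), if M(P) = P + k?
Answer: -13078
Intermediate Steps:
k = 45 (k = 3 - (-55 - 1*(-13)) = 3 - (-55 + 13) = 3 - 1*(-42) = 3 + 42 = 45)
w(o, c) = -43 + o (w(o, c) = (-48 + o) + 5 = -43 + o)
M(P) = 45 + P (M(P) = P + 45 = 45 + P)
M(217) + (w(126, 69) - 1*13423) = (45 + 217) + ((-43 + 126) - 1*13423) = 262 + (83 - 13423) = 262 - 13340 = -13078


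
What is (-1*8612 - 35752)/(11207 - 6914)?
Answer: -14788/1431 ≈ -10.334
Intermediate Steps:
(-1*8612 - 35752)/(11207 - 6914) = (-8612 - 35752)/4293 = -44364*1/4293 = -14788/1431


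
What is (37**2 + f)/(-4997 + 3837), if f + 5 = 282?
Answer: -823/580 ≈ -1.4190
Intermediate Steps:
f = 277 (f = -5 + 282 = 277)
(37**2 + f)/(-4997 + 3837) = (37**2 + 277)/(-4997 + 3837) = (1369 + 277)/(-1160) = 1646*(-1/1160) = -823/580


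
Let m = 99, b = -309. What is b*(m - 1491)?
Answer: 430128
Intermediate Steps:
b*(m - 1491) = -309*(99 - 1491) = -309*(-1392) = 430128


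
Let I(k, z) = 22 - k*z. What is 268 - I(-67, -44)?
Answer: 3194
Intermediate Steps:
I(k, z) = 22 - k*z
268 - I(-67, -44) = 268 - (22 - 1*(-67)*(-44)) = 268 - (22 - 2948) = 268 - 1*(-2926) = 268 + 2926 = 3194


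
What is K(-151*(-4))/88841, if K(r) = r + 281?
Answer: 885/88841 ≈ 0.0099616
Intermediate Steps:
K(r) = 281 + r
K(-151*(-4))/88841 = (281 - 151*(-4))/88841 = (281 + 604)*(1/88841) = 885*(1/88841) = 885/88841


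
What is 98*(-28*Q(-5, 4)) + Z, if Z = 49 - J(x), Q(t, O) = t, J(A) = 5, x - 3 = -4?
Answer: 13764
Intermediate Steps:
x = -1 (x = 3 - 4 = -1)
Z = 44 (Z = 49 - 1*5 = 49 - 5 = 44)
98*(-28*Q(-5, 4)) + Z = 98*(-28*(-5)) + 44 = 98*140 + 44 = 13720 + 44 = 13764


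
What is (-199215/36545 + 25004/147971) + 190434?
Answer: 205952474252609/1081520039 ≈ 1.9043e+5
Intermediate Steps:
(-199215/36545 + 25004/147971) + 190434 = (-199215*1/36545 + 25004*(1/147971)) + 190434 = (-39843/7309 + 25004/147971) + 190434 = -5712854317/1081520039 + 190434 = 205952474252609/1081520039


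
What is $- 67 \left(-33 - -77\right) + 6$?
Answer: $-2942$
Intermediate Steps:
$- 67 \left(-33 - -77\right) + 6 = - 67 \left(-33 + 77\right) + 6 = \left(-67\right) 44 + 6 = -2948 + 6 = -2942$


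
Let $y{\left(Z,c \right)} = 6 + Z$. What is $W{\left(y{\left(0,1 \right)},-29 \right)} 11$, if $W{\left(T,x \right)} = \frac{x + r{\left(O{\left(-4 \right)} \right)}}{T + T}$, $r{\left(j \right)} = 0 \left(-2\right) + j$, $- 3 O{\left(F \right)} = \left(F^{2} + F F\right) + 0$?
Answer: $- \frac{1309}{36} \approx -36.361$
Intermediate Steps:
$O{\left(F \right)} = - \frac{2 F^{2}}{3}$ ($O{\left(F \right)} = - \frac{\left(F^{2} + F F\right) + 0}{3} = - \frac{\left(F^{2} + F^{2}\right) + 0}{3} = - \frac{2 F^{2} + 0}{3} = - \frac{2 F^{2}}{3}$)
$r{\left(j \right)} = j$ ($r{\left(j \right)} = 0 + j = j$)
$W{\left(T,x \right)} = \frac{- \frac{32}{3} + x}{2 T}$ ($W{\left(T,x \right)} = \frac{x - \frac{2 \left(-4\right)^{2}}{3}}{T + T} = \frac{x - \frac{32}{3}}{2 T} = \left(x - \frac{32}{3}\right) \frac{1}{2 T} = \left(- \frac{32}{3} + x\right) \frac{1}{2 T} = \frac{- \frac{32}{3} + x}{2 T}$)
$W{\left(y{\left(0,1 \right)},-29 \right)} 11 = \frac{-32 + 3 \left(-29\right)}{6 \left(6 + 0\right)} 11 = \frac{-32 - 87}{6 \cdot 6} \cdot 11 = \frac{1}{6} \cdot \frac{1}{6} \left(-119\right) 11 = \left(- \frac{119}{36}\right) 11 = - \frac{1309}{36}$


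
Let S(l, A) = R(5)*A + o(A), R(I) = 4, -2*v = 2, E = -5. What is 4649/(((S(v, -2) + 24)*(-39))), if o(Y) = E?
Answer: -4649/429 ≈ -10.837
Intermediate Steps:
v = -1 (v = -½*2 = -1)
o(Y) = -5
S(l, A) = -5 + 4*A (S(l, A) = 4*A - 5 = -5 + 4*A)
4649/(((S(v, -2) + 24)*(-39))) = 4649/((((-5 + 4*(-2)) + 24)*(-39))) = 4649/((((-5 - 8) + 24)*(-39))) = 4649/(((-13 + 24)*(-39))) = 4649/((11*(-39))) = 4649/(-429) = 4649*(-1/429) = -4649/429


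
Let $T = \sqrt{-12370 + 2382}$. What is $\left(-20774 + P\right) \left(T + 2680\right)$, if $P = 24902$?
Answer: $11063040 + 8256 i \sqrt{2497} \approx 1.1063 \cdot 10^{7} + 4.1255 \cdot 10^{5} i$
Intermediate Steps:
$T = 2 i \sqrt{2497}$ ($T = \sqrt{-9988} = 2 i \sqrt{2497} \approx 99.94 i$)
$\left(-20774 + P\right) \left(T + 2680\right) = \left(-20774 + 24902\right) \left(2 i \sqrt{2497} + 2680\right) = 4128 \left(2680 + 2 i \sqrt{2497}\right) = 11063040 + 8256 i \sqrt{2497}$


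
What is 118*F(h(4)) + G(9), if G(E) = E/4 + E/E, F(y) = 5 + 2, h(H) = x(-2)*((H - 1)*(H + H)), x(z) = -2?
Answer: 3317/4 ≈ 829.25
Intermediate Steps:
h(H) = -4*H*(-1 + H) (h(H) = -2*(H - 1)*(H + H) = -2*(-1 + H)*2*H = -4*H*(-1 + H))
F(y) = 7
G(E) = 1 + E/4 (G(E) = E*(1/4) + 1 = E/4 + 1 = 1 + E/4)
118*F(h(4)) + G(9) = 118*7 + (1 + (1/4)*9) = 826 + (1 + 9/4) = 826 + 13/4 = 3317/4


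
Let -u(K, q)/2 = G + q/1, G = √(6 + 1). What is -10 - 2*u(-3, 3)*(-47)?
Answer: -574 - 188*√7 ≈ -1071.4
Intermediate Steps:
G = √7 ≈ 2.6458
u(K, q) = -2*q - 2*√7 (u(K, q) = -2*(√7 + q/1) = -2*(√7 + q*1) = -2*(√7 + q) = -2*(q + √7) = -2*q - 2*√7)
-10 - 2*u(-3, 3)*(-47) = -10 - 2*(-2*3 - 2*√7)*(-47) = -10 - 2*(-6 - 2*√7)*(-47) = -10 + (12 + 4*√7)*(-47) = -10 + (-564 - 188*√7) = -574 - 188*√7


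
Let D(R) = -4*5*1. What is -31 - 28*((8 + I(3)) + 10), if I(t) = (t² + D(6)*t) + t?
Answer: 809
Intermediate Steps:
D(R) = -20 (D(R) = -20*1 = -20)
I(t) = t² - 19*t (I(t) = (t² - 20*t) + t = t² - 19*t)
-31 - 28*((8 + I(3)) + 10) = -31 - 28*((8 + 3*(-19 + 3)) + 10) = -31 - 28*((8 + 3*(-16)) + 10) = -31 - 28*((8 - 48) + 10) = -31 - 28*(-40 + 10) = -31 - 28*(-30) = -31 + 840 = 809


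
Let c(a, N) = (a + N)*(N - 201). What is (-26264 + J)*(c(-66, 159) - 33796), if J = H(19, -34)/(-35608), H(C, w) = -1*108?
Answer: 4407403405951/4451 ≈ 9.9020e+8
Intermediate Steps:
H(C, w) = -108
J = 27/8902 (J = -108/(-35608) = -108*(-1/35608) = 27/8902 ≈ 0.0030330)
c(a, N) = (-201 + N)*(N + a) (c(a, N) = (N + a)*(-201 + N) = (-201 + N)*(N + a))
(-26264 + J)*(c(-66, 159) - 33796) = (-26264 + 27/8902)*((159² - 201*159 - 201*(-66) + 159*(-66)) - 33796) = -233802101*((25281 - 31959 + 13266 - 10494) - 33796)/8902 = -233802101*(-3906 - 33796)/8902 = -233802101/8902*(-37702) = 4407403405951/4451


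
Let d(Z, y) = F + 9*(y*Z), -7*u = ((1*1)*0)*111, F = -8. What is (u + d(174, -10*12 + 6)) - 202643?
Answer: -381175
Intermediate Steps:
u = 0 (u = -(1*1)*0*111/7 = -1*0*111/7 = -0*111 = -⅐*0 = 0)
d(Z, y) = -8 + 9*Z*y (d(Z, y) = -8 + 9*(y*Z) = -8 + 9*(Z*y) = -8 + 9*Z*y)
(u + d(174, -10*12 + 6)) - 202643 = (0 + (-8 + 9*174*(-10*12 + 6))) - 202643 = (0 + (-8 + 9*174*(-120 + 6))) - 202643 = (0 + (-8 + 9*174*(-114))) - 202643 = (0 + (-8 - 178524)) - 202643 = (0 - 178532) - 202643 = -178532 - 202643 = -381175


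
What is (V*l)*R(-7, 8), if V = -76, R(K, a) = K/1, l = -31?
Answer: -16492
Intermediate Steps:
R(K, a) = K (R(K, a) = K*1 = K)
(V*l)*R(-7, 8) = -76*(-31)*(-7) = 2356*(-7) = -16492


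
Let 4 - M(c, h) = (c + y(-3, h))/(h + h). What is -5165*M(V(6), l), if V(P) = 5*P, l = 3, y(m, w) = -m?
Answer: 15495/2 ≈ 7747.5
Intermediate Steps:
M(c, h) = 4 - (3 + c)/(2*h) (M(c, h) = 4 - (c - 1*(-3))/(h + h) = 4 - (c + 3)/(2*h) = 4 - (3 + c)*1/(2*h) = 4 - (3 + c)/(2*h))
-5165*M(V(6), l) = -5165*(-3 - 5*6 + 8*3)/(2*3) = -5165*(-3 - 1*30 + 24)/(2*3) = -5165*(-3 - 30 + 24)/(2*3) = -5165*(-9)/(2*3) = -5165*(-3/2) = 15495/2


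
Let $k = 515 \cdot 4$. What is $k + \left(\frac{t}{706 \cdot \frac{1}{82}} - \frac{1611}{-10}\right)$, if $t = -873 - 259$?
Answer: $\frac{7376363}{3530} \approx 2089.6$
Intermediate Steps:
$t = -1132$
$k = 2060$
$k + \left(\frac{t}{706 \cdot \frac{1}{82}} - \frac{1611}{-10}\right) = 2060 - \left(- \frac{1611}{10} + \frac{46412}{353}\right) = 2060 - \left(- \frac{1611}{10} + \frac{1132}{706 \cdot \frac{1}{82}}\right) = 2060 + \left(- \frac{1132}{\frac{353}{41}} + \frac{1611}{10}\right) = 2060 + \left(\left(-1132\right) \frac{41}{353} + \frac{1611}{10}\right) = 2060 + \left(- \frac{46412}{353} + \frac{1611}{10}\right) = 2060 + \frac{104563}{3530} = \frac{7376363}{3530}$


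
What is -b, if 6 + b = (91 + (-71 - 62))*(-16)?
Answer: -666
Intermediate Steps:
b = 666 (b = -6 + (91 + (-71 - 62))*(-16) = -6 + (91 - 133)*(-16) = -6 - 42*(-16) = -6 + 672 = 666)
-b = -1*666 = -666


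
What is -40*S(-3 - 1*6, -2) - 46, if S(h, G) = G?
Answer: 34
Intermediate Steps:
-40*S(-3 - 1*6, -2) - 46 = -40*(-2) - 46 = 80 - 46 = 34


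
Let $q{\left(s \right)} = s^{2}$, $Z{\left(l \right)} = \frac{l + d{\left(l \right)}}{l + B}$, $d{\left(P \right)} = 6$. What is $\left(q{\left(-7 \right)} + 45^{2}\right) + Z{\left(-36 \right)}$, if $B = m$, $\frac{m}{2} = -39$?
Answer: $\frac{39411}{19} \approx 2074.3$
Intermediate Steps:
$m = -78$ ($m = 2 \left(-39\right) = -78$)
$B = -78$
$Z{\left(l \right)} = \frac{6 + l}{-78 + l}$ ($Z{\left(l \right)} = \frac{l + 6}{l - 78} = \frac{6 + l}{-78 + l}$)
$\left(q{\left(-7 \right)} + 45^{2}\right) + Z{\left(-36 \right)} = \left(\left(-7\right)^{2} + 45^{2}\right) + \frac{6 - 36}{-78 - 36} = \left(49 + 2025\right) + \frac{1}{-114} \left(-30\right) = 2074 - - \frac{5}{19} = 2074 + \frac{5}{19} = \frac{39411}{19}$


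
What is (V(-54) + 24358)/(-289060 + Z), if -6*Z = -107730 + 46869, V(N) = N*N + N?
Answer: -54440/557833 ≈ -0.097592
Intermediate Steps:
V(N) = N + N² (V(N) = N² + N = N + N²)
Z = 20287/2 (Z = -(-107730 + 46869)/6 = -⅙*(-60861) = 20287/2 ≈ 10144.)
(V(-54) + 24358)/(-289060 + Z) = (-54*(1 - 54) + 24358)/(-289060 + 20287/2) = (-54*(-53) + 24358)/(-557833/2) = (2862 + 24358)*(-2/557833) = 27220*(-2/557833) = -54440/557833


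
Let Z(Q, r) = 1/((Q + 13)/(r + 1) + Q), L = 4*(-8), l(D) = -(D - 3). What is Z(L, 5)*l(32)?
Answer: 174/211 ≈ 0.82464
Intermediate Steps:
l(D) = 3 - D (l(D) = -(-3 + D) = 3 - D)
L = -32
Z(Q, r) = 1/(Q + (13 + Q)/(1 + r)) (Z(Q, r) = 1/((13 + Q)/(1 + r) + Q) = 1/(Q + (13 + Q)/(1 + r)))
Z(L, 5)*l(32) = ((1 + 5)/(13 + 2*(-32) - 32*5))*(3 - 1*32) = (6/(13 - 64 - 160))*(3 - 32) = (6/(-211))*(-29) = -1/211*6*(-29) = -6/211*(-29) = 174/211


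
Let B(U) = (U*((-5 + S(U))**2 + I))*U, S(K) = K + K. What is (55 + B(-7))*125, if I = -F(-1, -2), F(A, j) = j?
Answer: 2230250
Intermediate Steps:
S(K) = 2*K
I = 2 (I = -1*(-2) = 2)
B(U) = U**2*(2 + (-5 + 2*U)**2) (B(U) = (U*((-5 + 2*U)**2 + 2))*U = (U*(2 + (-5 + 2*U)**2))*U = U**2*(2 + (-5 + 2*U)**2))
(55 + B(-7))*125 = (55 + (-7)**2*(2 + (-5 + 2*(-7))**2))*125 = (55 + 49*(2 + (-5 - 14)**2))*125 = (55 + 49*(2 + (-19)**2))*125 = (55 + 49*(2 + 361))*125 = (55 + 49*363)*125 = (55 + 17787)*125 = 17842*125 = 2230250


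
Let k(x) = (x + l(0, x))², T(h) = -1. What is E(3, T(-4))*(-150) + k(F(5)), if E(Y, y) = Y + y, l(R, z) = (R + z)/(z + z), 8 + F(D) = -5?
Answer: -575/4 ≈ -143.75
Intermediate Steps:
F(D) = -13 (F(D) = -8 - 5 = -13)
l(R, z) = (R + z)/(2*z) (l(R, z) = (R + z)/((2*z)) = (R + z)*(1/(2*z)) = (R + z)/(2*z))
k(x) = (½ + x)² (k(x) = (x + (0 + x)/(2*x))² = (x + x/(2*x))² = (x + ½)² = (½ + x)²)
E(3, T(-4))*(-150) + k(F(5)) = (3 - 1)*(-150) + (1 + 2*(-13))²/4 = 2*(-150) + (1 - 26)²/4 = -300 + (¼)*(-25)² = -300 + (¼)*625 = -300 + 625/4 = -575/4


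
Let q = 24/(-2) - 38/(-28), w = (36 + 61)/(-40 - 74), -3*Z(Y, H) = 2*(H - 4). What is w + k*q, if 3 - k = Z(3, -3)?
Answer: 2246/133 ≈ 16.887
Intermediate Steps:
Z(Y, H) = 8/3 - 2*H/3 (Z(Y, H) = -2*(H - 4)/3 = -2*(-4 + H)/3 = -(-8 + 2*H)/3 = 8/3 - 2*H/3)
w = -97/114 (w = 97/(-114) = 97*(-1/114) = -97/114 ≈ -0.85088)
k = -5/3 (k = 3 - (8/3 - ⅔*(-3)) = 3 - (8/3 + 2) = 3 - 1*14/3 = 3 - 14/3 = -5/3 ≈ -1.6667)
q = -149/14 (q = 24*(-½) - 38*(-1/28) = -12 + 19/14 = -149/14 ≈ -10.643)
w + k*q = -97/114 - 5/3*(-149/14) = -97/114 + 745/42 = 2246/133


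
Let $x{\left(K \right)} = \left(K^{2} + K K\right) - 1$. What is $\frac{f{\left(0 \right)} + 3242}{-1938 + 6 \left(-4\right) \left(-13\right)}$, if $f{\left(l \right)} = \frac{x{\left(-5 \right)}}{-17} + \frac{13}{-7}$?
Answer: $- \frac{192617}{96747} \approx -1.9909$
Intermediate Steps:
$x{\left(K \right)} = -1 + 2 K^{2}$ ($x{\left(K \right)} = \left(K^{2} + K^{2}\right) - 1 = 2 K^{2} - 1 = -1 + 2 K^{2}$)
$f{\left(l \right)} = - \frac{564}{119}$ ($f{\left(l \right)} = \frac{-1 + 2 \left(-5\right)^{2}}{-17} + \frac{13}{-7} = \left(-1 + 2 \cdot 25\right) \left(- \frac{1}{17}\right) + 13 \left(- \frac{1}{7}\right) = \left(-1 + 50\right) \left(- \frac{1}{17}\right) - \frac{13}{7} = 49 \left(- \frac{1}{17}\right) - \frac{13}{7} = - \frac{49}{17} - \frac{13}{7} = - \frac{564}{119}$)
$\frac{f{\left(0 \right)} + 3242}{-1938 + 6 \left(-4\right) \left(-13\right)} = \frac{- \frac{564}{119} + 3242}{-1938 + 6 \left(-4\right) \left(-13\right)} = \frac{385234}{119 \left(-1938 - -312\right)} = \frac{385234}{119 \left(-1938 + 312\right)} = \frac{385234}{119 \left(-1626\right)} = \frac{385234}{119} \left(- \frac{1}{1626}\right) = - \frac{192617}{96747}$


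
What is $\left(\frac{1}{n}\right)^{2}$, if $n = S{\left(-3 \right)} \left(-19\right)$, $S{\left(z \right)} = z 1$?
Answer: $\frac{1}{3249} \approx 0.00030779$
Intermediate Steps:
$S{\left(z \right)} = z$
$n = 57$ ($n = \left(-3\right) \left(-19\right) = 57$)
$\left(\frac{1}{n}\right)^{2} = \left(\frac{1}{57}\right)^{2} = \frac{1}{3249}$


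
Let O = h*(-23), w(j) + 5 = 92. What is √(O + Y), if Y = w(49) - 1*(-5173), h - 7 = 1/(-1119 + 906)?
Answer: √231341430/213 ≈ 71.408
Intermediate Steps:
h = 1490/213 (h = 7 + 1/(-1119 + 906) = 7 + 1/(-213) = 7 - 1/213 = 1490/213 ≈ 6.9953)
w(j) = 87 (w(j) = -5 + 92 = 87)
O = -34270/213 (O = (1490/213)*(-23) = -34270/213 ≈ -160.89)
Y = 5260 (Y = 87 - 1*(-5173) = 87 + 5173 = 5260)
√(O + Y) = √(-34270/213 + 5260) = √(1086110/213) = √231341430/213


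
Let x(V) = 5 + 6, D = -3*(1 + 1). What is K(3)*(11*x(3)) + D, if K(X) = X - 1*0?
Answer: 357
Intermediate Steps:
D = -6 (D = -3*2 = -6)
x(V) = 11
K(X) = X (K(X) = X + 0 = X)
K(3)*(11*x(3)) + D = 3*(11*11) - 6 = 3*121 - 6 = 363 - 6 = 357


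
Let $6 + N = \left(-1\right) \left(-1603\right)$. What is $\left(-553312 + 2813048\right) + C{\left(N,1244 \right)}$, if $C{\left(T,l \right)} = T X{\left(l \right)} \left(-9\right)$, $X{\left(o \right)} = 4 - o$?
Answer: $20082256$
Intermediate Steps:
$N = 1597$ ($N = -6 - -1603 = -6 + 1603 = 1597$)
$C{\left(T,l \right)} = - 9 T \left(4 - l\right)$ ($C{\left(T,l \right)} = T \left(4 - l\right) \left(-9\right) = - 9 T \left(4 - l\right)$)
$\left(-553312 + 2813048\right) + C{\left(N,1244 \right)} = \left(-553312 + 2813048\right) + 9 \cdot 1597 \left(-4 + 1244\right) = 2259736 + 9 \cdot 1597 \cdot 1240 = 2259736 + 17822520 = 20082256$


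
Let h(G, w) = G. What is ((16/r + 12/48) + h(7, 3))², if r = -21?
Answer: 297025/7056 ≈ 42.095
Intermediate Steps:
((16/r + 12/48) + h(7, 3))² = ((16/(-21) + 12/48) + 7)² = ((16*(-1/21) + 12*(1/48)) + 7)² = ((-16/21 + ¼) + 7)² = (-43/84 + 7)² = (545/84)² = 297025/7056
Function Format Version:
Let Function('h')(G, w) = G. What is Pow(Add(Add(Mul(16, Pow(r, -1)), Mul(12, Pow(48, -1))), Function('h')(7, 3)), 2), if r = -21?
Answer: Rational(297025, 7056) ≈ 42.095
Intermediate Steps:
Pow(Add(Add(Mul(16, Pow(r, -1)), Mul(12, Pow(48, -1))), Function('h')(7, 3)), 2) = Pow(Add(Add(Mul(16, Pow(-21, -1)), Mul(12, Pow(48, -1))), 7), 2) = Pow(Add(Add(Mul(16, Rational(-1, 21)), Mul(12, Rational(1, 48))), 7), 2) = Pow(Add(Add(Rational(-16, 21), Rational(1, 4)), 7), 2) = Pow(Add(Rational(-43, 84), 7), 2) = Pow(Rational(545, 84), 2) = Rational(297025, 7056)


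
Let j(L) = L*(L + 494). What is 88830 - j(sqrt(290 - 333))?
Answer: 88873 - 494*I*sqrt(43) ≈ 88873.0 - 3239.4*I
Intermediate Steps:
j(L) = L*(494 + L)
88830 - j(sqrt(290 - 333)) = 88830 - sqrt(290 - 333)*(494 + sqrt(290 - 333)) = 88830 - sqrt(-43)*(494 + sqrt(-43)) = 88830 - I*sqrt(43)*(494 + I*sqrt(43))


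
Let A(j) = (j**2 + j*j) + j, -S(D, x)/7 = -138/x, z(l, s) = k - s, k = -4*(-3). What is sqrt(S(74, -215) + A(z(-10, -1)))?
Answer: sqrt(16017285)/215 ≈ 18.615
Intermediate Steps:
k = 12
z(l, s) = 12 - s
S(D, x) = 966/x (S(D, x) = -(-966)/x = 966/x)
A(j) = j + 2*j**2 (A(j) = (j**2 + j**2) + j = 2*j**2 + j = j + 2*j**2)
sqrt(S(74, -215) + A(z(-10, -1))) = sqrt(966/(-215) + (12 - 1*(-1))*(1 + 2*(12 - 1*(-1)))) = sqrt(966*(-1/215) + (12 + 1)*(1 + 2*(12 + 1))) = sqrt(-966/215 + 13*(1 + 2*13)) = sqrt(-966/215 + 13*(1 + 26)) = sqrt(-966/215 + 13*27) = sqrt(-966/215 + 351) = sqrt(74499/215) = sqrt(16017285)/215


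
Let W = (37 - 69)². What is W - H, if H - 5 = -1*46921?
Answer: 47940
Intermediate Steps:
H = -46916 (H = 5 - 1*46921 = 5 - 46921 = -46916)
W = 1024 (W = (-32)² = 1024)
W - H = 1024 - 1*(-46916) = 1024 + 46916 = 47940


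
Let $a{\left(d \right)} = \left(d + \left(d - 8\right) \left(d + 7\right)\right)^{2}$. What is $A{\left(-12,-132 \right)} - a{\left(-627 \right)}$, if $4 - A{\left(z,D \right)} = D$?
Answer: $-154506383193$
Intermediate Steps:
$A{\left(z,D \right)} = 4 - D$
$a{\left(d \right)} = \left(d + \left(-8 + d\right) \left(7 + d\right)\right)^{2}$
$A{\left(-12,-132 \right)} - a{\left(-627 \right)} = \left(4 - -132\right) - \left(-56 + \left(-627\right)^{2}\right)^{2} = \left(4 + 132\right) - \left(-56 + 393129\right)^{2} = 136 - 393073^{2} = 136 - 154506383329 = -154506383193$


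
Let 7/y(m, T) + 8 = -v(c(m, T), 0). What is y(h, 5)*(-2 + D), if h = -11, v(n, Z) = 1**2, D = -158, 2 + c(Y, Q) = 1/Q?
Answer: 1120/9 ≈ 124.44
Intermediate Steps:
c(Y, Q) = -2 + 1/Q
v(n, Z) = 1
y(m, T) = -7/9 (y(m, T) = 7/(-8 - 1*1) = 7/(-8 - 1) = 7/(-9) = 7*(-1/9) = -7/9)
y(h, 5)*(-2 + D) = -7*(-2 - 158)/9 = -7/9*(-160) = 1120/9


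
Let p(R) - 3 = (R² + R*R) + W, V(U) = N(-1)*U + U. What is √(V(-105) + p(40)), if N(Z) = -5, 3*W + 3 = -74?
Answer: 2*√8094/3 ≈ 59.978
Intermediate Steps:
W = -77/3 (W = -1 + (⅓)*(-74) = -1 - 74/3 = -77/3 ≈ -25.667)
V(U) = -4*U (V(U) = -5*U + U = -4*U)
p(R) = -68/3 + 2*R² (p(R) = 3 + ((R² + R*R) - 77/3) = 3 + ((R² + R²) - 77/3) = 3 + (2*R² - 77/3) = 3 + (-77/3 + 2*R²) = -68/3 + 2*R²)
√(V(-105) + p(40)) = √(-4*(-105) + (-68/3 + 2*40²)) = √(420 + (-68/3 + 2*1600)) = √(420 + (-68/3 + 3200)) = √(420 + 9532/3) = √(10792/3) = 2*√8094/3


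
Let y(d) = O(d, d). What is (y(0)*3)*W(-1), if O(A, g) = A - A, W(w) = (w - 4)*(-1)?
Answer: 0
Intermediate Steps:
W(w) = 4 - w (W(w) = (-4 + w)*(-1) = 4 - w)
O(A, g) = 0
y(d) = 0
(y(0)*3)*W(-1) = (0*3)*(4 - 1*(-1)) = 0*(4 + 1) = 0*5 = 0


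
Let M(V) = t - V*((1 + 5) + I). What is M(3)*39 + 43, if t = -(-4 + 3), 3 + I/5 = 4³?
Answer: -36305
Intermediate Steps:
I = 305 (I = -15 + 5*4³ = -15 + 5*64 = -15 + 320 = 305)
t = 1 (t = -1*(-1) = 1)
M(V) = 1 - 311*V (M(V) = 1 - V*((1 + 5) + 305) = 1 - V*(6 + 305) = 1 - V*311 = 1 - 311*V)
M(3)*39 + 43 = (1 - 311*3)*39 + 43 = (1 - 933)*39 + 43 = -932*39 + 43 = -36348 + 43 = -36305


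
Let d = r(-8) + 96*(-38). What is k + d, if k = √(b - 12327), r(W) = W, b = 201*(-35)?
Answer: -3656 + I*√19362 ≈ -3656.0 + 139.15*I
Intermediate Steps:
b = -7035
k = I*√19362 (k = √(-7035 - 12327) = √(-19362) = I*√19362 ≈ 139.15*I)
d = -3656 (d = -8 + 96*(-38) = -8 - 3648 = -3656)
k + d = I*√19362 - 3656 = -3656 + I*√19362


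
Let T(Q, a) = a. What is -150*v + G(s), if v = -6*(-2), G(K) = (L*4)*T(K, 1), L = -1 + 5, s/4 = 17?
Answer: -1784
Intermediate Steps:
s = 68 (s = 4*17 = 68)
L = 4
G(K) = 16 (G(K) = (4*4)*1 = 16*1 = 16)
v = 12
-150*v + G(s) = -150*12 + 16 = -1800 + 16 = -1784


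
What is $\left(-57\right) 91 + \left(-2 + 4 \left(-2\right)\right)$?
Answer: $-5197$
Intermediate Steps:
$\left(-57\right) 91 + \left(-2 + 4 \left(-2\right)\right) = -5187 - 10 = -5197$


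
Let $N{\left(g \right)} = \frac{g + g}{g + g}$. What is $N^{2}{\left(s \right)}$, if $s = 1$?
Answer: $1$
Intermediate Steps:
$N{\left(g \right)} = 1$ ($N{\left(g \right)} = \frac{2 g}{2 g} = 2 g \frac{1}{2 g} = 1$)
$N^{2}{\left(s \right)} = 1^{2} = 1$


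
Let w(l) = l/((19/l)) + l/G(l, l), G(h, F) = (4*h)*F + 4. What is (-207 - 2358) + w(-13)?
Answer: -33025127/12920 ≈ -2556.1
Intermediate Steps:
G(h, F) = 4 + 4*F*h (G(h, F) = 4*F*h + 4 = 4 + 4*F*h)
w(l) = l**2/19 + l/(4 + 4*l**2) (w(l) = l/((19/l)) + l/(4 + 4*l*l) = l*(l/19) + l/(4 + 4*l**2) = l**2/19 + l/(4 + 4*l**2))
(-207 - 2358) + w(-13) = (-207 - 2358) + (1/76)*(-13)*(19 + 4*(-13)*(1 + (-13)**2))/(1 + (-13)**2) = -2565 + (1/76)*(-13)*(19 + 4*(-13)*(1 + 169))/(1 + 169) = -2565 + (1/76)*(-13)*(19 + 4*(-13)*170)/170 = -2565 + (1/76)*(-13)*(1/170)*(19 - 8840) = -2565 + (1/76)*(-13)*(1/170)*(-8821) = -2565 + 114673/12920 = -33025127/12920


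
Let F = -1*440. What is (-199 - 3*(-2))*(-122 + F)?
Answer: 108466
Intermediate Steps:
F = -440
(-199 - 3*(-2))*(-122 + F) = (-199 - 3*(-2))*(-122 - 440) = (-199 + 6)*(-562) = -193*(-562) = 108466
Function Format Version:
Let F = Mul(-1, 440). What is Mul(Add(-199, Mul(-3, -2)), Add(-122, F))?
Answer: 108466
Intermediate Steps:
F = -440
Mul(Add(-199, Mul(-3, -2)), Add(-122, F)) = Mul(Add(-199, Mul(-3, -2)), Add(-122, -440)) = Mul(Add(-199, 6), -562) = Mul(-193, -562) = 108466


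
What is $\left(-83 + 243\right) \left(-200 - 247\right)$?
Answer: $-71520$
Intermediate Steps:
$\left(-83 + 243\right) \left(-200 - 247\right) = 160 \left(-447\right) = -71520$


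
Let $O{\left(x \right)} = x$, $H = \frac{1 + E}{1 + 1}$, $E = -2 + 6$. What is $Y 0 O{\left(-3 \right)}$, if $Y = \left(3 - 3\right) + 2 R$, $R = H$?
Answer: $0$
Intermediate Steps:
$E = 4$
$H = \frac{5}{2}$ ($H = \frac{1 + 4}{1 + 1} = \frac{5}{2} \approx 2.5$)
$R = \frac{5}{2} \approx 2.5$
$Y = 5$ ($Y = \left(3 - 3\right) + 2 \cdot \frac{5}{2} = \left(3 - 3\right) + 5 = 0 + 5 = 5$)
$Y 0 O{\left(-3 \right)} = 5 \cdot 0 \left(-3\right) = 0 \left(-3\right) = 0$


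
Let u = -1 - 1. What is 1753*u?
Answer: -3506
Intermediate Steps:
u = -2
1753*u = 1753*(-2) = -3506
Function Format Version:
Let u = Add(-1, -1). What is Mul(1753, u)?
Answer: -3506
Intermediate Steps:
u = -2
Mul(1753, u) = Mul(1753, -2) = -3506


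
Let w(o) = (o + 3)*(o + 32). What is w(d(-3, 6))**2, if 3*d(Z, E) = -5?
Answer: 132496/81 ≈ 1635.8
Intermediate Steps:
d(Z, E) = -5/3 (d(Z, E) = (1/3)*(-5) = -5/3)
w(o) = (3 + o)*(32 + o)
w(d(-3, 6))**2 = (96 + (-5/3)**2 + 35*(-5/3))**2 = (96 + 25/9 - 175/3)**2 = (364/9)**2 = 132496/81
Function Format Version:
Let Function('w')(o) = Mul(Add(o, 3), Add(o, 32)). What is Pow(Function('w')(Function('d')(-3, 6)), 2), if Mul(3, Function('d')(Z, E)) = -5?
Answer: Rational(132496, 81) ≈ 1635.8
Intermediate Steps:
Function('d')(Z, E) = Rational(-5, 3) (Function('d')(Z, E) = Mul(Rational(1, 3), -5) = Rational(-5, 3))
Function('w')(o) = Mul(Add(3, o), Add(32, o))
Pow(Function('w')(Function('d')(-3, 6)), 2) = Pow(Add(96, Pow(Rational(-5, 3), 2), Mul(35, Rational(-5, 3))), 2) = Pow(Add(96, Rational(25, 9), Rational(-175, 3)), 2) = Pow(Rational(364, 9), 2) = Rational(132496, 81)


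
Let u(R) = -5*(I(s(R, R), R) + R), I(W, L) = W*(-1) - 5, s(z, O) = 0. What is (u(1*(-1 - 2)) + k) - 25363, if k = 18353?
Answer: -6970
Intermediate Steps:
I(W, L) = -5 - W (I(W, L) = -W - 5 = -5 - W)
u(R) = 25 - 5*R (u(R) = -5*((-5 - 1*0) + R) = -5*((-5 + 0) + R) = -5*(-5 + R) = 25 - 5*R)
(u(1*(-1 - 2)) + k) - 25363 = ((25 - 5*(-1 - 2)) + 18353) - 25363 = ((25 - 5*(-3)) + 18353) - 25363 = ((25 + 15) + 18353) - 25363 = (40 + 18353) - 25363 = 18393 - 25363 = -6970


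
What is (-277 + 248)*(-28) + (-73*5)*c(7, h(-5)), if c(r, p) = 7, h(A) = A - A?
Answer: -1743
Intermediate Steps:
h(A) = 0
(-277 + 248)*(-28) + (-73*5)*c(7, h(-5)) = (-277 + 248)*(-28) - 73*5*7 = -29*(-28) - 365*7 = 812 - 2555 = -1743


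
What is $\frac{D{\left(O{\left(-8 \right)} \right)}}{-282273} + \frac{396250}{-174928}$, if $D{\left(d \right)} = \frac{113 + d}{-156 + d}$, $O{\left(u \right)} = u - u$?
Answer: $- \frac{167775824309}{74066177016} \approx -2.2652$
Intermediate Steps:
$O{\left(u \right)} = 0$
$D{\left(d \right)} = \frac{113 + d}{-156 + d}$
$\frac{D{\left(O{\left(-8 \right)} \right)}}{-282273} + \frac{396250}{-174928} = \frac{\frac{1}{-156 + 0} \left(113 + 0\right)}{-282273} + \frac{396250}{-174928} = \frac{1}{-156} \cdot 113 \left(- \frac{1}{282273}\right) + 396250 \left(- \frac{1}{174928}\right) = \left(- \frac{1}{156}\right) 113 \left(- \frac{1}{282273}\right) - \frac{198125}{87464} = \left(- \frac{113}{156}\right) \left(- \frac{1}{282273}\right) - \frac{198125}{87464} = \frac{113}{44034588} - \frac{198125}{87464} = - \frac{167775824309}{74066177016}$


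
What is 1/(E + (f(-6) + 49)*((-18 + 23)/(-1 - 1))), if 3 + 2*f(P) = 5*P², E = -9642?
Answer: -4/39943 ≈ -0.00010014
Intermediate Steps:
f(P) = -3/2 + 5*P²/2 (f(P) = -3/2 + (5*P²)/2 = -3/2 + 5*P²/2)
1/(E + (f(-6) + 49)*((-18 + 23)/(-1 - 1))) = 1/(-9642 + ((-3/2 + (5/2)*(-6)²) + 49)*((-18 + 23)/(-1 - 1))) = 1/(-9642 + ((-3/2 + (5/2)*36) + 49)*(5/(-2))) = 1/(-9642 + ((-3/2 + 90) + 49)*(5*(-½))) = 1/(-9642 + (177/2 + 49)*(-5/2)) = 1/(-9642 + (275/2)*(-5/2)) = 1/(-9642 - 1375/4) = 1/(-39943/4) = -4/39943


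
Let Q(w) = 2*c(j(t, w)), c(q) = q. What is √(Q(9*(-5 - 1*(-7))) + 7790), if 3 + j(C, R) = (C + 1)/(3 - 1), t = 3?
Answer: 2*√1947 ≈ 88.250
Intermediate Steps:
j(C, R) = -5/2 + C/2 (j(C, R) = -3 + (C + 1)/(3 - 1) = -3 + (1 + C)/2 = -3 + (1 + C)*(½) = -3 + (½ + C/2) = -5/2 + C/2)
Q(w) = -2 (Q(w) = 2*(-5/2 + (½)*3) = 2*(-5/2 + 3/2) = 2*(-1) = -2)
√(Q(9*(-5 - 1*(-7))) + 7790) = √(-2 + 7790) = √7788 = 2*√1947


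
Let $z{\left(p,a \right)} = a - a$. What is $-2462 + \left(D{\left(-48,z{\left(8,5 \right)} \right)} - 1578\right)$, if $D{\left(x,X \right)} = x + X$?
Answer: $-4088$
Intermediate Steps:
$z{\left(p,a \right)} = 0$
$D{\left(x,X \right)} = X + x$
$-2462 + \left(D{\left(-48,z{\left(8,5 \right)} \right)} - 1578\right) = -2462 + \left(\left(0 - 48\right) - 1578\right) = -2462 - 1626 = -4088$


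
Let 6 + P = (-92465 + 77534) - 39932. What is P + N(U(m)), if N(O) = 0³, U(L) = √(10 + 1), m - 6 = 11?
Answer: -54869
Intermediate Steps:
m = 17 (m = 6 + 11 = 17)
U(L) = √11
N(O) = 0
P = -54869 (P = -6 + ((-92465 + 77534) - 39932) = -6 + (-14931 - 39932) = -6 - 54863 = -54869)
P + N(U(m)) = -54869 + 0 = -54869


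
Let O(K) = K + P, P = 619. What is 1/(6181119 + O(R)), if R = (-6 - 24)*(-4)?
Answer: 1/6181858 ≈ 1.6176e-7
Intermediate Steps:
R = 120 (R = -30*(-4) = 120)
O(K) = 619 + K (O(K) = K + 619 = 619 + K)
1/(6181119 + O(R)) = 1/(6181119 + (619 + 120)) = 1/(6181119 + 739) = 1/6181858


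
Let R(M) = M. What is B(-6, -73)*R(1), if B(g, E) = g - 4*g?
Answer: 18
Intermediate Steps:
B(g, E) = -3*g
B(-6, -73)*R(1) = -3*(-6)*1 = 18*1 = 18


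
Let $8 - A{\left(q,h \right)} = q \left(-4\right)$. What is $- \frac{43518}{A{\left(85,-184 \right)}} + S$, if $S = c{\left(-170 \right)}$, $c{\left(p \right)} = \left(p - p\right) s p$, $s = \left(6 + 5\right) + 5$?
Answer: $- \frac{7253}{58} \approx -125.05$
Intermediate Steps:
$s = 16$ ($s = 11 + 5 = 16$)
$A{\left(q,h \right)} = 8 + 4 q$ ($A{\left(q,h \right)} = 8 - q \left(-4\right) = 8 - - 4 q = 8 + 4 q$)
$c{\left(p \right)} = 0$ ($c{\left(p \right)} = \left(p - p\right) 16 p = 0 \cdot 16 p = 0 p = 0$)
$S = 0$
$- \frac{43518}{A{\left(85,-184 \right)}} + S = - \frac{43518}{8 + 4 \cdot 85} + 0 = - \frac{43518}{8 + 340} + 0 = - \frac{43518}{348} + 0 = \left(-43518\right) \frac{1}{348} + 0 = - \frac{7253}{58} + 0 = - \frac{7253}{58}$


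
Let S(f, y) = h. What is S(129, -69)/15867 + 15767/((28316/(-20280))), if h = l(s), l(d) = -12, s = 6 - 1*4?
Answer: -422795759726/37440831 ≈ -11292.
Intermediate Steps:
s = 2 (s = 6 - 4 = 2)
h = -12
S(f, y) = -12
S(129, -69)/15867 + 15767/((28316/(-20280))) = -12/15867 + 15767/((28316/(-20280))) = -12*1/15867 + 15767/((28316*(-1/20280))) = -4/5289 + 15767/(-7079/5070) = -4/5289 + 15767*(-5070/7079) = -4/5289 - 79938690/7079 = -422795759726/37440831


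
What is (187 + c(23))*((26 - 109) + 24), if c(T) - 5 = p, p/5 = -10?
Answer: -8378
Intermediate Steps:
p = -50 (p = 5*(-10) = -50)
c(T) = -45 (c(T) = 5 - 50 = -45)
(187 + c(23))*((26 - 109) + 24) = (187 - 45)*((26 - 109) + 24) = 142*(-83 + 24) = 142*(-59) = -8378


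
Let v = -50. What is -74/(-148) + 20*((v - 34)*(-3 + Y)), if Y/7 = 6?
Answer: -131039/2 ≈ -65520.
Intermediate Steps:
Y = 42 (Y = 7*6 = 42)
-74/(-148) + 20*((v - 34)*(-3 + Y)) = -74/(-148) + 20*((-50 - 34)*(-3 + 42)) = -74*(-1/148) + 20*(-84*39) = ½ + 20*(-3276) = ½ - 65520 = -131039/2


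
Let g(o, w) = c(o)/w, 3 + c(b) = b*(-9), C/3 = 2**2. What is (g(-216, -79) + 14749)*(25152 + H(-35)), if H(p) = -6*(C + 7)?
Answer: 29124952740/79 ≈ 3.6867e+8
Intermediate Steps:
C = 12 (C = 3*2**2 = 3*4 = 12)
c(b) = -3 - 9*b (c(b) = -3 + b*(-9) = -3 - 9*b)
g(o, w) = (-3 - 9*o)/w
H(p) = -114 (H(p) = -6*(12 + 7) = -6*19 = -114)
(g(-216, -79) + 14749)*(25152 + H(-35)) = (3*(-1 - 3*(-216))/(-79) + 14749)*(25152 - 114) = (3*(-1/79)*(-1 + 648) + 14749)*25038 = (3*(-1/79)*647 + 14749)*25038 = (-1941/79 + 14749)*25038 = (1163230/79)*25038 = 29124952740/79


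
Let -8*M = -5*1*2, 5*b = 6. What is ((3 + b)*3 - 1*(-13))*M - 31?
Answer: 1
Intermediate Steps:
b = 6/5 (b = (1/5)*6 = 6/5 ≈ 1.2000)
M = 5/4 (M = -(-5*1)*2/8 = -(-5)*2/8 = -1/8*(-10) = 5/4 ≈ 1.2500)
((3 + b)*3 - 1*(-13))*M - 31 = ((3 + 6/5)*3 - 1*(-13))*(5/4) - 31 = ((21/5)*3 + 13)*(5/4) - 31 = (63/5 + 13)*(5/4) - 31 = (128/5)*(5/4) - 31 = 32 - 31 = 1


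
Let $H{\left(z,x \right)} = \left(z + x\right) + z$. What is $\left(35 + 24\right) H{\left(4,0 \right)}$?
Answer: $472$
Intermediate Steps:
$H{\left(z,x \right)} = x + 2 z$ ($H{\left(z,x \right)} = \left(x + z\right) + z = x + 2 z$)
$\left(35 + 24\right) H{\left(4,0 \right)} = \left(35 + 24\right) \left(0 + 2 \cdot 4\right) = 59 \left(0 + 8\right) = 59 \cdot 8 = 472$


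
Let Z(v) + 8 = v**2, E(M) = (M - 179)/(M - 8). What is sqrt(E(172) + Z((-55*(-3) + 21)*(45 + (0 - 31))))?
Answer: sqrt(45594152705)/82 ≈ 2604.0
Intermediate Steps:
E(M) = (-179 + M)/(-8 + M)
Z(v) = -8 + v**2
sqrt(E(172) + Z((-55*(-3) + 21)*(45 + (0 - 31)))) = sqrt((-179 + 172)/(-8 + 172) + (-8 + ((-55*(-3) + 21)*(45 + (0 - 31)))**2)) = sqrt(-7/164 + (-8 + ((165 + 21)*(45 - 31))**2)) = sqrt((1/164)*(-7) + (-8 + (186*14)**2)) = sqrt(-7/164 + (-8 + 2604**2)) = sqrt(-7/164 + (-8 + 6780816)) = sqrt(-7/164 + 6780808) = sqrt(1112052505/164) = sqrt(45594152705)/82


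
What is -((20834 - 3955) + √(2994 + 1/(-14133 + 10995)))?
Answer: -16879 - √29482046598/3138 ≈ -16934.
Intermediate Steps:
-((20834 - 3955) + √(2994 + 1/(-14133 + 10995))) = -(16879 + √(2994 + 1/(-3138))) = -(16879 + √(2994 - 1/3138)) = -(16879 + √(9395171/3138)) = -(16879 + √29482046598/3138) = -16879 - √29482046598/3138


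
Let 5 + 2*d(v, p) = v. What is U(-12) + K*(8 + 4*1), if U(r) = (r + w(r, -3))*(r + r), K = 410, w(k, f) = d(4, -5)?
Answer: 5220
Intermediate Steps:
d(v, p) = -5/2 + v/2
w(k, f) = -1/2 (w(k, f) = -5/2 + (1/2)*4 = -5/2 + 2 = -1/2)
U(r) = 2*r*(-1/2 + r) (U(r) = (r - 1/2)*(r + r) = (-1/2 + r)*(2*r) = 2*r*(-1/2 + r))
U(-12) + K*(8 + 4*1) = -12*(-1 + 2*(-12)) + 410*(8 + 4*1) = -12*(-1 - 24) + 410*(8 + 4) = -12*(-25) + 410*12 = 300 + 4920 = 5220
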